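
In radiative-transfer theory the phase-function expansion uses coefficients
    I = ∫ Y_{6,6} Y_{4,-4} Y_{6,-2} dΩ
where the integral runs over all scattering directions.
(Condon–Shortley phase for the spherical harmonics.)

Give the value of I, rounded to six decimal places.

0.056161

m-sum 0 ✓  L=16 even ✓  2≤6≤10 ✓
Π(2lᵢ+1) = 13×9×13 = 1521
triangle coeff Δ(6,4,6) = 1/15315300
Σ_t [0,4]: t=0:+1/829440 t=1:−1/25920 t=2:+1/9216 t=3:−1/25920 t=4:+1/829440 = 7/207360
(3j)²=28/2431 [(6 4 6; 0 0 0)], sign=+1
Σ_t [0,0]: t=0:+1/23224320 = 1/23224320
(3j)²=1/442 [(6 4 6; 6 -4 -2)], sign=+1
⇒ 4πI² = 126/3179
I = (+1)√(126/3179/(4π)) = 0.05616103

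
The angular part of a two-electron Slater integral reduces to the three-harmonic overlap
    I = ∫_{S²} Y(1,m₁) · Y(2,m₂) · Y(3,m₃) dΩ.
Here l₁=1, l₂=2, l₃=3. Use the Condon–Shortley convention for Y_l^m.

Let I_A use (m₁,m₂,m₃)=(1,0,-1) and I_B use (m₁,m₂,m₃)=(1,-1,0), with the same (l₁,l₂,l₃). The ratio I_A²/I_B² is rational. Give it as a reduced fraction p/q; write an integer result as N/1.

l's match ⇒ only the (l;m) 3-j factors differ between A and B.
A: triangle coeff Δ(1,2,3) = 1/105; Σ_t [0,0]: t=0:+1/8 = 1/8; (3j)²=2/35 [(1 2 3; 1 0 -1)], sign=+1
B: triangle coeff Δ(1,2,3) = 1/105; Σ_t [0,0]: t=0:+1/12 = 1/12; (3j)²=1/35 [(1 2 3; 1 -1 0)], sign=-1
I_A²/I_B² = (2/35)/(1/35) = 2/1

2/1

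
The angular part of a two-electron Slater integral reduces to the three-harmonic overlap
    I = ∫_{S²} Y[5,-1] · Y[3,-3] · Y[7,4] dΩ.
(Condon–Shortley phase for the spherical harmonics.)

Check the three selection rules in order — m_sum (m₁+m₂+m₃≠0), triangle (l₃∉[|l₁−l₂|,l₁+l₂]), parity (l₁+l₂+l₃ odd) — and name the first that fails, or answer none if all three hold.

parity

azimuthal sum: -1 − 3 + 4 = 0  ✓
2 ≤ 7 ≤ 8 (triangle on l)  ✓
L = 5 + 3 + 7 = 15 (odd)  ✗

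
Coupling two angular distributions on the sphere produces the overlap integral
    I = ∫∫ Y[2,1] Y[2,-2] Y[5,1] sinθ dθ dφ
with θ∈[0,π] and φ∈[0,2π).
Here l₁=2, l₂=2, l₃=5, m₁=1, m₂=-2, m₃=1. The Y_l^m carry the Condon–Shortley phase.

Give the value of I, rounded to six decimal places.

0.000000

l₃=5 ∉ [0,4] — triangle fails ⇒ I = 0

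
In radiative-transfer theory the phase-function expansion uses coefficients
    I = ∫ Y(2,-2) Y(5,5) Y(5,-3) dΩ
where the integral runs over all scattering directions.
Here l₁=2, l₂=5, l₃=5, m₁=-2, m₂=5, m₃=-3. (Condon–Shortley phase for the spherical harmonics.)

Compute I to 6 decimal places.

0.088588

Checks pass: Σm=0; 12 even; l₃=5∈[3,7].
(2·2+1)(2·5+1)(2·5+1) = 605
Δ: 2! 2! 8! / 13! → 1/38610
sum: t=0:+1/2880 t=1:−1/576 t=2:+1/2880 = -1/960
3j²(2 5 5; 0 0 0) = Δ·Π!·Σ² = 10/429  (sign +1)
sum: t=2:+1/161280 = 1/161280
3j²(2 5 5; -2 5 -3) = Δ·Π!·Σ² = 1/143  (sign +1)
combine: 4πI² = 605·10/429·1/143 = 50/507
take √, sign +1: I = 0.08858824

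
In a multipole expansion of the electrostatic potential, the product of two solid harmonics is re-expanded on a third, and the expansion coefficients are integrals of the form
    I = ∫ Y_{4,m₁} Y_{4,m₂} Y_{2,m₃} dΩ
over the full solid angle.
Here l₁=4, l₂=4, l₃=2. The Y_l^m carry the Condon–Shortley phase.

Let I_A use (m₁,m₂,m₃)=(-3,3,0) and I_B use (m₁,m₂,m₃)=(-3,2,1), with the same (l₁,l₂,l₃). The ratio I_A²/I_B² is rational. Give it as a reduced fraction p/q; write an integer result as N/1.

7/75

Shared (l₁,l₂,l₃)=(4,4,2): N and (l;000)² cancel in I_A²/I_B².
A: Δ = 6!·2!·2!/11! = 1/13860; Racah Σ t=5..6: t=5:−1/480 t=6:+1/720 = -1/1440; ⇒ 3j(4 4 2; -3 3 0)² = 7/1980, sgn -1
B: Δ = 6!·2!·2!/11! = 1/13860; Racah Σ t=5..6: t=5:−1/240 t=6:+1/1440 = -1/288; ⇒ 3j(4 4 2; -3 2 1)² = 5/132, sgn +1
I_A²/I_B² = (7/1980)/(5/132) = 7/75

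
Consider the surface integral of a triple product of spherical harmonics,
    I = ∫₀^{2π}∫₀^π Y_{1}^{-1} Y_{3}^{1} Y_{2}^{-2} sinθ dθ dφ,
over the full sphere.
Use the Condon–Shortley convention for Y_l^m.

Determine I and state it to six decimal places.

-1 + 1 − 2 = -2 ≠ 0: azimuthal integral kills it; I = 0

0.000000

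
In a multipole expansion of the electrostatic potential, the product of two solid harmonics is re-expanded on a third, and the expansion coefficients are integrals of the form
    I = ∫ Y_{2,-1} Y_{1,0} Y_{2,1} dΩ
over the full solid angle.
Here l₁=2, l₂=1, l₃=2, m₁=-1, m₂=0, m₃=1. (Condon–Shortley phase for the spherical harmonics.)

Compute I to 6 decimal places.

L=5 odd ⇒ parity kills the (l;000) factor ⇒ I = 0

0.000000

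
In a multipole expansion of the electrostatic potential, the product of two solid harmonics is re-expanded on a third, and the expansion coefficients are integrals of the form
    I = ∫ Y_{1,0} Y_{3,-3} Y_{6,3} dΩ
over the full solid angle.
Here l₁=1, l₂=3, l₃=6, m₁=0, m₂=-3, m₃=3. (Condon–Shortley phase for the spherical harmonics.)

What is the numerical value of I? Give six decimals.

0.000000

l₃=6 ∉ [2,4] — triangle fails ⇒ I = 0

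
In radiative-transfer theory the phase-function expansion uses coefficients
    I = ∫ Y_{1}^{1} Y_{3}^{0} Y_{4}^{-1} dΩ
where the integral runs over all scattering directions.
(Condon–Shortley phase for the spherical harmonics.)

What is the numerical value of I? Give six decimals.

Rules hold: Σm=0, L=8 even, 2≤4≤4.
N = 3·7·9 = 189
Δ = 0!·2!·6!/9! = 1/252
Racah Σ t=0..0: t=0:+1/36 = 1/36
⇒ 3j(1 3 4; 0 0 0)² = 4/63, sgn +1
Racah Σ t=0..0: t=0:+1/72 = 1/72
⇒ 3j(1 3 4; 1 0 -1)² = 5/126, sgn -1
4πI² = N·(3j₀)²·(3jₘ)² = 10/21
I = -1·√(0.47619/4π) = -0.19466390

-0.194664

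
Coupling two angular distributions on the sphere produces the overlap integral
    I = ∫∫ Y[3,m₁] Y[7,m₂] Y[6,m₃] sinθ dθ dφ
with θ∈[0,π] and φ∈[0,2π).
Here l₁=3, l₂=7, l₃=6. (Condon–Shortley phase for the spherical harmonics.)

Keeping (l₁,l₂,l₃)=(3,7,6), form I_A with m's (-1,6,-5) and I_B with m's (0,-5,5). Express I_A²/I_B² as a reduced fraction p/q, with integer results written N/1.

13/294

Shared (l₁,l₂,l₃)=(3,7,6): N and (l;000)² cancel in I_A²/I_B².
A: Δ = 4!·2!·10!/17! = 1/2042040; Racah Σ t=3..4: t=3:−1/21772800 t=4:+1/17418240 = 1/87091200; ⇒ 3j(3 7 6; -1 6 -5)² = 11/14280, sgn -1
B: Δ = 4!·2!·10!/17! = 1/2042040; Racah Σ t=1..2: t=1:−1/4354560 t=2:+1/14515200 = -1/6220800; ⇒ 3j(3 7 6; 0 -5 5)² = 77/4420, sgn +1
I_A²/I_B² = (11/14280)/(77/4420) = 13/294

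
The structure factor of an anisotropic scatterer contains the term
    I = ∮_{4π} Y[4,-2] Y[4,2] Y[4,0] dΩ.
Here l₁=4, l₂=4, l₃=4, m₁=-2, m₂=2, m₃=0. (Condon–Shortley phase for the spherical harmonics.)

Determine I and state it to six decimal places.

-0.083698

Rules hold: Σm=0, L=12 even, 0≤4≤8.
N = 9·9·9 = 729
Δ = 4!·4!·4!/13! = 1/450450
Racah Σ t=0..4: t=0:+1/13824 t=1:−1/216 t=2:+1/64 t=3:−1/216 t=4:+1/13824 = 5/768
⇒ 3j(4 4 4; 0 0 0)² = 18/1001, sgn +1
Racah Σ t=2..4: t=2:+1/2304 t=3:−1/216 t=4:+1/384 = -11/6912
⇒ 3j(4 4 4; -2 2 0)² = 11/1638, sgn -1
4πI² = N·(3j₀)²·(3jₘ)² = 729/8281
I = -1·√(0.0880328/4π) = -0.08369845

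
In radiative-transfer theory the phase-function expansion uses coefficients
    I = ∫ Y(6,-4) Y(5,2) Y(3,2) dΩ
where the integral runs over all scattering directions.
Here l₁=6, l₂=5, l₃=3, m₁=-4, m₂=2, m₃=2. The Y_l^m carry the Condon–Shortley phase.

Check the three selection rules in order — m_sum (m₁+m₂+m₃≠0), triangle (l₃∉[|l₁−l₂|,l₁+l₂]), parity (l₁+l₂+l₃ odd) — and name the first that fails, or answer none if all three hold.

none

Σmᵢ = 0  ✓
l₃∈[|l₁−l₂|,l₁+l₂]=[1,11], have l₃=3  ✓
Σlᵢ = 14 ⇒ even  ✓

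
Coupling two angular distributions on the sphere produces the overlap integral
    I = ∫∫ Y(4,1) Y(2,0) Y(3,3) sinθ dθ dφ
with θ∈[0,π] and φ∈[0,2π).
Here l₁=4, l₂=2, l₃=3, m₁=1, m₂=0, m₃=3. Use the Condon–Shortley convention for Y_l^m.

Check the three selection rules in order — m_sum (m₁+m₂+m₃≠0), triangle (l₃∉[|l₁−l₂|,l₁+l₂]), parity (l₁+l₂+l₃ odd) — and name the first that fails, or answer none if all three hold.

m_sum

m₁+m₂+m₃ = 1 + 0 + 3 = 4  ✗
triangle: |4−2|=2 ≤ l₃=3 ≤ 4+2=6
parity: l₁+l₂+l₃ = 9 is odd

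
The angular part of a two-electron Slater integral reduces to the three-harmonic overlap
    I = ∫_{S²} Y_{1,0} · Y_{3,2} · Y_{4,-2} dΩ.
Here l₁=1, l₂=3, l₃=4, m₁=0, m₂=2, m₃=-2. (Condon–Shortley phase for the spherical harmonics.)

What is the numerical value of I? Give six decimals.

0.213244

Rules hold: Σm=0, L=8 even, 2≤4≤4.
N = 3·7·9 = 189
Δ = 0!·2!·6!/9! = 1/252
Racah Σ t=0..0: t=0:+1/36 = 1/36
⇒ 3j(1 3 4; 0 0 0)² = 4/63, sgn +1
Racah Σ t=0..0: t=0:+1/120 = 1/120
⇒ 3j(1 3 4; 0 2 -2)² = 1/21, sgn +1
4πI² = N·(3j₀)²·(3jₘ)² = 4/7
I = +1·√(0.571429/4π) = 0.21324362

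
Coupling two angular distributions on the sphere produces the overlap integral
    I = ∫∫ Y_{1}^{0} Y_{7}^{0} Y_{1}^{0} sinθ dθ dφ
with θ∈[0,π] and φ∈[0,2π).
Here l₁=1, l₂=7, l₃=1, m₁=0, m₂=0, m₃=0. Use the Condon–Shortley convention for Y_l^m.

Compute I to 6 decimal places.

0.000000

|1−7|≤1≤1+7 violated ⇒ I = 0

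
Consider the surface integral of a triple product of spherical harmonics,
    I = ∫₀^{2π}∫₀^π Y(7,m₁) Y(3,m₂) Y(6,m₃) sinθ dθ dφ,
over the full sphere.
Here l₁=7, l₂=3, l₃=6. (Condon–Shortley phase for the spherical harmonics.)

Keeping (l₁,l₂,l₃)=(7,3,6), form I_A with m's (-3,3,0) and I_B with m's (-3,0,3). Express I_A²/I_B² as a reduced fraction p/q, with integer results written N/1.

Shared (l₁,l₂,l₃)=(7,3,6): N and (l;000)² cancel in I_A²/I_B².
A: Δ = 4!·10!·2!/17! = 1/2042040; Racah Σ t=4..4: t=4:+1/829440 = 1/829440; ⇒ 3j(7 3 6; -3 3 0)² = 225/9724, sgn +1
B: Δ = 4!·10!·2!/17! = 1/2042040; Racah Σ t=1..3: t=1:−1/4354560 t=2:+1/322560 t=3:−1/362880 = 1/8709120; ⇒ 3j(7 3 6; -3 0 3)² = 3/68068, sgn -1
I_A²/I_B² = (225/9724)/(3/68068) = 525/1

525/1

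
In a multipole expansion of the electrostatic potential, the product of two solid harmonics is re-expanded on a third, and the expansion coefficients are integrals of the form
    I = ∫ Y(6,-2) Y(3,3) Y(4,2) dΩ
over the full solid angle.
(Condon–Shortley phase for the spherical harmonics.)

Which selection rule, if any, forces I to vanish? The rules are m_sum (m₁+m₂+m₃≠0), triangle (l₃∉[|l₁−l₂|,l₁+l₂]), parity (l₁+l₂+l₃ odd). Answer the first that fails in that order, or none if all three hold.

azimuthal sum: -2 + 3 + 2 = 3  ✗
3 ≤ 4 ≤ 9 (triangle on l)
L = 6 + 3 + 4 = 13 (odd)

m_sum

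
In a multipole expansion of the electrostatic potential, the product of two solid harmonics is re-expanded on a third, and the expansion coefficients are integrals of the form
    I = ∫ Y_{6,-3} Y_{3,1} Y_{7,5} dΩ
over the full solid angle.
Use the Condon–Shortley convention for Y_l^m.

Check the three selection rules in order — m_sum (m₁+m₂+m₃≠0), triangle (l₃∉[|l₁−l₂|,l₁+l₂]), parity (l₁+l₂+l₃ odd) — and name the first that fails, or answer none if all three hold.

azimuthal sum: -3 + 1 + 5 = 3  ✗
3 ≤ 7 ≤ 9 (triangle on l)
L = 6 + 3 + 7 = 16 (even)

m_sum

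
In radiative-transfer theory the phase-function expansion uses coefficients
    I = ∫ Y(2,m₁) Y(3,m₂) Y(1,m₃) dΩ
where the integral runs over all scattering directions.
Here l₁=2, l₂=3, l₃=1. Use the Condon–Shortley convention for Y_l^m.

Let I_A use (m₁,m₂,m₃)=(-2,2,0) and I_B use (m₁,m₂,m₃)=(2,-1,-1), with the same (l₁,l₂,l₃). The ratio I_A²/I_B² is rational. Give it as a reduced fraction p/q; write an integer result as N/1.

5/1

Shared (l₁,l₂,l₃)=(2,3,1): N and (l;000)² cancel in I_A²/I_B².
A: Δ = 4!·0!·2!/7! = 1/105; Racah Σ t=4..4: t=4:+1/24 = 1/24; ⇒ 3j(2 3 1; -2 2 0)² = 1/21, sgn -1
B: Δ = 4!·0!·2!/7! = 1/105; Racah Σ t=0..0: t=0:+1/48 = 1/48; ⇒ 3j(2 3 1; 2 -1 -1)² = 1/105, sgn +1
I_A²/I_B² = (1/21)/(1/105) = 5/1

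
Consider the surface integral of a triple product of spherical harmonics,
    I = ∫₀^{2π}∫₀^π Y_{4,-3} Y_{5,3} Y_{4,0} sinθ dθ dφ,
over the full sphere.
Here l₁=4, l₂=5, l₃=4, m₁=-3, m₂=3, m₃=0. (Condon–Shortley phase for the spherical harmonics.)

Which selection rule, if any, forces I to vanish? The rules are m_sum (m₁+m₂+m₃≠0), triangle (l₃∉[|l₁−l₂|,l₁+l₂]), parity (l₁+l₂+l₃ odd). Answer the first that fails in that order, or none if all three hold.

m₁+m₂+m₃ = -3 + 3 + 0 = 0  ✓
triangle: |4−5|=1 ≤ l₃=4 ≤ 4+5=9  ✓
parity: l₁+l₂+l₃ = 13 is odd  ✗

parity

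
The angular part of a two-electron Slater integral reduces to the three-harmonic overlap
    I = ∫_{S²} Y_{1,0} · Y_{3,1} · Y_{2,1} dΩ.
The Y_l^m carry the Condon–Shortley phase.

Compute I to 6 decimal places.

0 + 1 + 1 = 2 ≠ 0: azimuthal integral kills it; I = 0

0.000000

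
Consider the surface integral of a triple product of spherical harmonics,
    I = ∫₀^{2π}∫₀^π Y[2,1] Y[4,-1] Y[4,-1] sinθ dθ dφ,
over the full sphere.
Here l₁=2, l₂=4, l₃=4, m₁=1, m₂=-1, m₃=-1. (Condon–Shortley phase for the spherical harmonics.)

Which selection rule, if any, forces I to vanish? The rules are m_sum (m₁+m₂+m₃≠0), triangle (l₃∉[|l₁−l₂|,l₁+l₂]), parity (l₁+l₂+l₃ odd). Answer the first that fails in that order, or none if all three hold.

m_sum

Σmᵢ = -1  ✗
l₃∈[|l₁−l₂|,l₁+l₂]=[2,6], have l₃=4
Σlᵢ = 10 ⇒ even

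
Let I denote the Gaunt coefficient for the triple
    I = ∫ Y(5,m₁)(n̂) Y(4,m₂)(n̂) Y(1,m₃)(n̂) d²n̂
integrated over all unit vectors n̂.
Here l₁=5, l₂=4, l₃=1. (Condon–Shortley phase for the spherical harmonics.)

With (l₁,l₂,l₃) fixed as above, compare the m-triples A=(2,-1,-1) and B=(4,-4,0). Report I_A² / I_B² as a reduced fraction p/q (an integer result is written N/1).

l's match ⇒ only the (l;m) 3-j factors differ between A and B.
A: triangle coeff Δ(5,4,1) = 1/495; Σ_t [3,3]: t=3:−1/1440 = -1/1440; (3j)²=7/165 [(5 4 1; 2 -1 -1)], sign=-1
B: triangle coeff Δ(5,4,1) = 1/495; Σ_t [0,0]: t=0:+1/40320 = 1/40320; (3j)²=1/55 [(5 4 1; 4 -4 0)], sign=-1
I_A²/I_B² = (7/165)/(1/55) = 7/3

7/3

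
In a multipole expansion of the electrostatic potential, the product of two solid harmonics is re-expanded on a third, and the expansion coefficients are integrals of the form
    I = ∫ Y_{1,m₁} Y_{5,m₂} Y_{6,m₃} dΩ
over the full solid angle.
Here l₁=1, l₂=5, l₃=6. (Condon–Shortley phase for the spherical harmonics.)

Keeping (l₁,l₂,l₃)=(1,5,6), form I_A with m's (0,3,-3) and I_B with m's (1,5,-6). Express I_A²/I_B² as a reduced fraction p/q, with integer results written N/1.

Shared (l₁,l₂,l₃)=(1,5,6): N and (l;000)² cancel in I_A²/I_B².
A: Δ = 0!·2!·10!/13! = 1/858; Racah Σ t=0..0: t=0:+1/80640 = 1/80640; ⇒ 3j(1 5 6; 0 3 -3)² = 9/286, sgn -1
B: Δ = 0!·2!·10!/13! = 1/858; Racah Σ t=0..0: t=0:+1/7257600 = 1/7257600; ⇒ 3j(1 5 6; 1 5 -6)² = 1/13, sgn +1
I_A²/I_B² = (9/286)/(1/13) = 9/22

9/22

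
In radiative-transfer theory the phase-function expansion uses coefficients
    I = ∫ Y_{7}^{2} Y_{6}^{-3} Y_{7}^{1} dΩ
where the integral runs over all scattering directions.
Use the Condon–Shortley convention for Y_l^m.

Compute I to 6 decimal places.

-0.046059

m-sum 0 ✓  L=20 even ✓  1≤7≤13 ✓
Π(2lᵢ+1) = 15×13×15 = 2925
triangle coeff Δ(7,6,7) = 1/2444321880
Σ_t [0,6]: t=0:+1/2612736000 t=1:−1/20736000 t=2:+1/1658880 t=3:−1/746496 t=4:+1/1658880 t=5:−1/20736000 t=6:+1/2612736000 = -1/4354560
(3j)²=1000/138567 [(7 6 7; 0 0 0)], sign=+1
Σ_t [0,3]: t=0:+1/18662400 t=1:−1/3317760 t=2:+1/4147200 t=3:−1/37324800 = -1/29859840
(3j)²=175/138567 [(7 6 7; 2 -3 1)], sign=-1
⇒ 4πI² = 4375000/164109517
I = (-1)√(4375000/164109517/(4π)) = -0.04605929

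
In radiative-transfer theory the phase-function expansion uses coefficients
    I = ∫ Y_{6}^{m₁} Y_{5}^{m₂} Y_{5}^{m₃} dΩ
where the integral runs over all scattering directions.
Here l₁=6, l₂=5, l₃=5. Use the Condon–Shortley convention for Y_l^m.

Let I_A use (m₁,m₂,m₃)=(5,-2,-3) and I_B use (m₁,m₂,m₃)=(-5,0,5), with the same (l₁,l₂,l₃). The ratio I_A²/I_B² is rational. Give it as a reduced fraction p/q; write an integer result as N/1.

14/75

l's match ⇒ only the (l;m) 3-j factors differ between A and B.
A: triangle coeff Δ(6,5,5) = 1/28588560; Σ_t [0,1]: t=0:+1/518400 t=1:−1/345600 = -1/1036800; (3j)²=7/2210 [(6 5 5; 5 -2 -3)], sign=-1
B: triangle coeff Δ(6,5,5) = 1/28588560; Σ_t [5,5]: t=5:−1/2073600 = -1/2073600; (3j)²=15/884 [(6 5 5; -5 0 5)], sign=-1
I_A²/I_B² = (7/2210)/(15/884) = 14/75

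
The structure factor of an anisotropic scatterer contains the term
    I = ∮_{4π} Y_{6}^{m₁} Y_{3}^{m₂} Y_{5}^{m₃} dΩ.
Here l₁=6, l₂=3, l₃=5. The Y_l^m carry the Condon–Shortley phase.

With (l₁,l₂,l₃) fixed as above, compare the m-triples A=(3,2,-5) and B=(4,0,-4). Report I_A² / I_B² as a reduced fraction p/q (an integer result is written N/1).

Same 6,3,5: normalisation and zero-m 3j drop out of the ratio.
A: Δ: 4! 8! 2! / 15! → 1/675675; sum: t=3:−1/483840 = -1/483840; 3j²(6 3 5; 3 2 -5) = Δ·Π!·Σ² = 6/1001  (sign -1)
B: Δ: 4! 8! 2! / 15! → 1/675675; sum: t=1:−1/60480 t=2:+1/161280 = -1/96768; 3j²(6 3 5; 4 0 -4) = Δ·Π!·Σ² = 15/1001  (sign +1)
I_A²/I_B² = (6/1001)/(15/1001) = 2/5

2/5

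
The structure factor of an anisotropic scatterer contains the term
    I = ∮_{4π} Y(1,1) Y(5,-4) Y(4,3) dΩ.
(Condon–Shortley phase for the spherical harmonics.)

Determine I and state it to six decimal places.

Checks pass: Σm=0; 10 even; l₃=4∈[4,6].
(2·1+1)(2·5+1)(2·4+1) = 297
Δ: 2! 0! 8! / 11! → 1/495
sum: t=1:−1/576 = -1/576
3j²(1 5 4; 0 0 0) = Δ·Π!·Σ² = 5/99  (sign -1)
sum: t=0:+1/10080 = 1/10080
3j²(1 5 4; 1 -4 3) = Δ·Π!·Σ² = 4/55  (sign -1)
combine: 4πI² = 297·5/99·4/55 = 12/11
take √, sign +1: I = 0.29463840

0.294638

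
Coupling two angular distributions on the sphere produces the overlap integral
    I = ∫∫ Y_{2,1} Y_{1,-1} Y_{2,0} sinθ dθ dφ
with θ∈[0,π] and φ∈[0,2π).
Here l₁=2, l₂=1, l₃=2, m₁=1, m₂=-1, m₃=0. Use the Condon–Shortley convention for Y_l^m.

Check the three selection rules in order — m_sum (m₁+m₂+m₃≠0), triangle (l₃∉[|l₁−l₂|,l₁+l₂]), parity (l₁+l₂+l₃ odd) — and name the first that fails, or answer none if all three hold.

Σmᵢ = 0  ✓
l₃∈[|l₁−l₂|,l₁+l₂]=[1,3], have l₃=2  ✓
Σlᵢ = 5 ⇒ odd  ✗

parity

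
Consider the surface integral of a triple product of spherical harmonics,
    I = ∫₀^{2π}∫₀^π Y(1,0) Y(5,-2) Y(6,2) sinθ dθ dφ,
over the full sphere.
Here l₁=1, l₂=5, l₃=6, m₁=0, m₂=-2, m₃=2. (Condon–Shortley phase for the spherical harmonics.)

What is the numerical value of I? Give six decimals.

Rules hold: Σm=0, L=12 even, 4≤6≤6.
N = 3·11·13 = 429
Δ = 0!·2!·10!/13! = 1/858
Racah Σ t=0..0: t=0:+1/14400 = 1/14400
⇒ 3j(1 5 6; 0 0 0)² = 6/143, sgn +1
Racah Σ t=0..0: t=0:+1/30240 = 1/30240
⇒ 3j(1 5 6; 0 -2 2)² = 16/429, sgn +1
4πI² = N·(3j₀)²·(3jₘ)² = 96/143
I = +1·√(0.671329/4π) = 0.23113338

0.231133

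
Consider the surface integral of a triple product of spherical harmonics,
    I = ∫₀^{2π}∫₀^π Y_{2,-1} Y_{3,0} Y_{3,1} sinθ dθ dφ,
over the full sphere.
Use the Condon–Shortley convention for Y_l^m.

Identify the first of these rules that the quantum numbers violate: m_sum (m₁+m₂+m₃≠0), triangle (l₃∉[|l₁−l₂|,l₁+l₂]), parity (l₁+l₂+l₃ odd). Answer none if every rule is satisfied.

none

Σmᵢ = 0  ✓
l₃∈[|l₁−l₂|,l₁+l₂]=[1,5], have l₃=3  ✓
Σlᵢ = 8 ⇒ even  ✓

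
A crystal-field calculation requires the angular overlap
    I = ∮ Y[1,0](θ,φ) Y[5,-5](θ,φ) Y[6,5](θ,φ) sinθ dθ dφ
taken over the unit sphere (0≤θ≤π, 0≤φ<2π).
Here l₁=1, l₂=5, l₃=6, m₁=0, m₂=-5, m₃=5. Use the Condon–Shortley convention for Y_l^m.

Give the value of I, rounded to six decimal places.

-0.135514

Rules hold: Σm=0, L=12 even, 4≤6≤6.
N = 3·11·13 = 429
Δ = 0!·2!·10!/13! = 1/858
Racah Σ t=0..0: t=0:+1/14400 = 1/14400
⇒ 3j(1 5 6; 0 0 0)² = 6/143, sgn +1
Racah Σ t=0..0: t=0:+1/3628800 = 1/3628800
⇒ 3j(1 5 6; 0 -5 5)² = 1/78, sgn -1
4πI² = N·(3j₀)²·(3jₘ)² = 3/13
I = -1·√(0.230769/4π) = -0.13551395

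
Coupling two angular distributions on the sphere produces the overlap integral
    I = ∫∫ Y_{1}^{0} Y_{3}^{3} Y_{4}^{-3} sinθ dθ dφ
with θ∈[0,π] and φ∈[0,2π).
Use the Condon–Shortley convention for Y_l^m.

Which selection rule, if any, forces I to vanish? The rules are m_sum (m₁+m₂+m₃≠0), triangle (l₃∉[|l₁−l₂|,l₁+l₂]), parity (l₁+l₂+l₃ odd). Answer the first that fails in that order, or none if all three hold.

m₁+m₂+m₃ = 0 + 3 − 3 = 0  ✓
triangle: |1−3|=2 ≤ l₃=4 ≤ 1+3=4  ✓
parity: l₁+l₂+l₃ = 8 is even  ✓

none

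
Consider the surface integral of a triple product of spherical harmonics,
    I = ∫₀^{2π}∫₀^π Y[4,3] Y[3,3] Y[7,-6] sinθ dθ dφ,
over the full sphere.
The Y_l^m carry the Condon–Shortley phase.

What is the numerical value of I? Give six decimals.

Checks pass: Σm=0; 14 even; l₃=7∈[1,7].
(2·4+1)(2·3+1)(2·7+1) = 945
Δ: 0! 8! 6! / 15! → 1/45045
sum: t=0:+1/20736 = 1/20736
3j²(4 3 7; 0 0 0) = Δ·Π!·Σ² = 35/1287  (sign -1)
sum: t=0:+1/3628800 = 1/3628800
3j²(4 3 7; 3 3 -6) = Δ·Π!·Σ² = 4/105  (sign -1)
combine: 4πI² = 945·35/1287·4/105 = 140/143
take √, sign +1: I = 0.27912007

0.279120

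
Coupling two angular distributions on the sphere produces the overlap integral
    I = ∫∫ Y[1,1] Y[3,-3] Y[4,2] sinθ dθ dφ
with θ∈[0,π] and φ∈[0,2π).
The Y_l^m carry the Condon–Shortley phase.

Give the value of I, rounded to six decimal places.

Rules hold: Σm=0, L=8 even, 2≤4≤4.
N = 3·7·9 = 189
Δ = 0!·2!·6!/9! = 1/252
Racah Σ t=0..0: t=0:+1/36 = 1/36
⇒ 3j(1 3 4; 0 0 0)² = 4/63, sgn +1
Racah Σ t=0..0: t=0:+1/1440 = 1/1440
⇒ 3j(1 3 4; 1 -3 2)² = 1/252, sgn +1
4πI² = N·(3j₀)²·(3jₘ)² = 1/21
I = +1·√(0.047619/4π) = 0.06155813

0.061558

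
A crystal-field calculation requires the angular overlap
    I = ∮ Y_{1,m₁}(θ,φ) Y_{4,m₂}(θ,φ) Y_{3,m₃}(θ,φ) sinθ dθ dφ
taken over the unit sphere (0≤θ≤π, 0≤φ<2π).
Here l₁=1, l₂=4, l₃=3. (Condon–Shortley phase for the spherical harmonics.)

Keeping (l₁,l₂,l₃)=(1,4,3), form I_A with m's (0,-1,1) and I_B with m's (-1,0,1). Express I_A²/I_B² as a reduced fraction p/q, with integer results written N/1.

5/2

l's match ⇒ only the (l;m) 3-j factors differ between A and B.
A: triangle coeff Δ(1,4,3) = 1/252; Σ_t [1,1]: t=1:−1/48 = -1/48; (3j)²=5/84 [(1 4 3; 0 -1 1)], sign=-1
B: triangle coeff Δ(1,4,3) = 1/252; Σ_t [2,2]: t=2:+1/96 = 1/96; (3j)²=1/42 [(1 4 3; -1 0 1)], sign=+1
I_A²/I_B² = (5/84)/(1/42) = 5/2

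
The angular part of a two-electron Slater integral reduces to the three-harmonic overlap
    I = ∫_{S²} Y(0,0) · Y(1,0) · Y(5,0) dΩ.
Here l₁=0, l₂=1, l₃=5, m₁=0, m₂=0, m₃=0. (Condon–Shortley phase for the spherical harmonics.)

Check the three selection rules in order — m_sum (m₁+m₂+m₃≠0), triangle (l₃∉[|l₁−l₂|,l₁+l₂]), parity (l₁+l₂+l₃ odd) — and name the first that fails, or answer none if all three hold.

azimuthal sum: 0 + 0 + 0 = 0  ✓
1 ≤ 5 ≤ 1 (triangle on l)  ✗
L = 0 + 1 + 5 = 6 (even)

triangle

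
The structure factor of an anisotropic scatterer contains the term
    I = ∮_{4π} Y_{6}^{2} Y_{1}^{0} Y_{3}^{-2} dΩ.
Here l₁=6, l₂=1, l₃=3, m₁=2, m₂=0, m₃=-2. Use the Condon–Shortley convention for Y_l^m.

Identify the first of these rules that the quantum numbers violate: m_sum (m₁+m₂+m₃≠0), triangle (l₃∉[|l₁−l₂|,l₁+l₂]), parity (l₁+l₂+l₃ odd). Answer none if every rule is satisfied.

Σmᵢ = 0  ✓
l₃∈[|l₁−l₂|,l₁+l₂]=[5,7], have l₃=3  ✗
Σlᵢ = 10 ⇒ even

triangle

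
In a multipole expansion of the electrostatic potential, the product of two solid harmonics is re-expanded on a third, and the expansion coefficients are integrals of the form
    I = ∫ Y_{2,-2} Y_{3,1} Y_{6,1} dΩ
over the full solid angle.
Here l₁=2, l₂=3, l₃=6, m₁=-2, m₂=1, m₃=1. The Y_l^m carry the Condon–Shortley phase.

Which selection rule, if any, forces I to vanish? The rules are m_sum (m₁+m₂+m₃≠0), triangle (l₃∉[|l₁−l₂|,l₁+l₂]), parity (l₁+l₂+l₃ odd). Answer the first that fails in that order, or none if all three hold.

Σmᵢ = 0  ✓
l₃∈[|l₁−l₂|,l₁+l₂]=[1,5], have l₃=6  ✗
Σlᵢ = 11 ⇒ odd

triangle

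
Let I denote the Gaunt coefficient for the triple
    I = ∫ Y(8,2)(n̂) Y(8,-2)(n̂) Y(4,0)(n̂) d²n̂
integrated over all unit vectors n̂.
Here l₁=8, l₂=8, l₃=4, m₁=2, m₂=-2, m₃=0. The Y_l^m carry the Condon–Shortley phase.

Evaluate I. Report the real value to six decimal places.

m-sum 0 ✓  L=20 even ✓  0≤4≤16 ✓
Π(2lᵢ+1) = 17×17×9 = 2601
triangle coeff Δ(8,8,4) = 1/185175900
Σ_t [4,8]: t=4:+1/557383680 t=5:−1/21772800 t=6:+1/8294400 t=7:−1/21772800 t=8:+1/557383680 = 1/30965760
(3j)²=36/4199 [(8 8 4; 0 0 0)], sign=+1
Σ_t [2,6]: t=2:+1/4180377600 t=3:−1/78382080 t=4:+1/15482880 t=5:−1/21772800 t=6:+1/298598400 = 17/1791590400
(3j)²=17/8892 [(8 8 4; 2 -2 0)], sign=+1
⇒ 4πI² = 2601/61009
I = (+1)√(2601/61009/(4π)) = 0.05824629

0.058246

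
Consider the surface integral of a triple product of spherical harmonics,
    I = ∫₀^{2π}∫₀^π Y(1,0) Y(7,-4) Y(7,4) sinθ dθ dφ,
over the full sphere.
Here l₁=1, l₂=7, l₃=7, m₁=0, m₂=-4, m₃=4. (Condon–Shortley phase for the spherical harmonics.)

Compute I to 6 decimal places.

0.000000

l₁+l₂+l₃=15 is odd: 3j(l;000)=0 ⇒ I=0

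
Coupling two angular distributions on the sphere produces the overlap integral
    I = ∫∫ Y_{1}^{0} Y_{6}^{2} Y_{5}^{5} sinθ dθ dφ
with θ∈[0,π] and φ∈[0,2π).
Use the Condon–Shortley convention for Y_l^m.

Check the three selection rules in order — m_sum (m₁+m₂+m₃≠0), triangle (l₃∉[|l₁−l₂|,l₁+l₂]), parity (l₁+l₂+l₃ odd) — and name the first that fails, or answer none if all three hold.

m_sum

m₁+m₂+m₃ = 0 + 2 + 5 = 7  ✗
triangle: |1−6|=5 ≤ l₃=5 ≤ 1+6=7
parity: l₁+l₂+l₃ = 12 is even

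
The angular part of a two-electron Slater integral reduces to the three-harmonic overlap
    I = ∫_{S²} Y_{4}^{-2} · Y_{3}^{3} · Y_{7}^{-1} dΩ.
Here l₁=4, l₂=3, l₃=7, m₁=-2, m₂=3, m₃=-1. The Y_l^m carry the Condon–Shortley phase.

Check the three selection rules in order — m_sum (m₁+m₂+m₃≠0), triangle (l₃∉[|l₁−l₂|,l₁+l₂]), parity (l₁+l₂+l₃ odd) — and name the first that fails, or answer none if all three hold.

Σmᵢ = 0  ✓
l₃∈[|l₁−l₂|,l₁+l₂]=[1,7], have l₃=7  ✓
Σlᵢ = 14 ⇒ even  ✓

none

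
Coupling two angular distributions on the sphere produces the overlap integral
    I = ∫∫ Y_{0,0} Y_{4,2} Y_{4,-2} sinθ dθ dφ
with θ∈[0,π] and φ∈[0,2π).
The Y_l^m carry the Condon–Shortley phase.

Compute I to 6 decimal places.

Checks pass: Σm=0; 8 even; l₃=4∈[4,4].
(2·0+1)(2·4+1)(2·4+1) = 81
Δ: 0! 0! 8! / 9! → 1/9
sum: t=0:+1/576 = 1/576
3j²(0 4 4; 0 0 0) = Δ·Π!·Σ² = 1/9  (sign +1)
sum: t=0:+1/1440 = 1/1440
3j²(0 4 4; 0 2 -2) = Δ·Π!·Σ² = 1/9  (sign +1)
combine: 4πI² = 81·1/9·1/9 = 1/1
take √, sign +1: I = 0.28209479

0.282095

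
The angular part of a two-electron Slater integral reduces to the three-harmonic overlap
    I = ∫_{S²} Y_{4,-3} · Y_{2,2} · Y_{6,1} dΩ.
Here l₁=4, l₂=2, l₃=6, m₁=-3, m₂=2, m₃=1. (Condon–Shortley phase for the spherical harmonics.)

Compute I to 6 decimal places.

Checks pass: Σm=0; 12 even; l₃=6∈[2,6].
(2·4+1)(2·2+1)(2·6+1) = 585
Δ: 0! 8! 4! / 13! → 1/6435
sum: t=0:+1/2304 = 1/2304
3j²(4 2 6; 0 0 0) = Δ·Π!·Σ² = 5/143  (sign +1)
sum: t=0:+1/120960 = 1/120960
3j²(4 2 6; -3 2 1) = Δ·Π!·Σ² = 1/1287  (sign -1)
combine: 4πI² = 585·5/143·1/1287 = 25/1573
take √, sign -1: I = -0.03556319

-0.035563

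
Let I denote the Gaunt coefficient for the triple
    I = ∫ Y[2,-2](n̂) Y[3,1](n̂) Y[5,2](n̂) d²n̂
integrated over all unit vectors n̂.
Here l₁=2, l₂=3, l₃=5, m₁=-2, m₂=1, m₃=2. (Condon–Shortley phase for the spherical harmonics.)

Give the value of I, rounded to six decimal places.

-2 + 1 + 2 = 1 ≠ 0: azimuthal integral kills it; I = 0

0.000000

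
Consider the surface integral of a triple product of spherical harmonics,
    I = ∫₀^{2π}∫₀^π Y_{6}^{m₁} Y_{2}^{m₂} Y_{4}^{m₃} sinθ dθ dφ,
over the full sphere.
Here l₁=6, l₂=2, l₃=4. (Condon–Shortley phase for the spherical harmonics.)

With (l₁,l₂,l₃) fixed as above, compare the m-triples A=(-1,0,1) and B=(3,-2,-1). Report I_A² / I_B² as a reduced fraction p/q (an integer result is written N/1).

Same 6,2,4: normalisation and zero-m 3j drop out of the ratio.
A: Δ: 4! 8! 0! / 13! → 1/6435; sum: t=2:+1/2880 = 1/2880; 3j²(6 2 4; -1 0 1) = Δ·Π!·Σ² = 14/429  (sign -1)
B: Δ: 4! 8! 0! / 13! → 1/6435; sum: t=0:+1/17280 = 1/17280; 3j²(6 2 4; 3 -2 -1) = Δ·Π!·Σ² = 14/715  (sign -1)
I_A²/I_B² = (14/429)/(14/715) = 5/3

5/3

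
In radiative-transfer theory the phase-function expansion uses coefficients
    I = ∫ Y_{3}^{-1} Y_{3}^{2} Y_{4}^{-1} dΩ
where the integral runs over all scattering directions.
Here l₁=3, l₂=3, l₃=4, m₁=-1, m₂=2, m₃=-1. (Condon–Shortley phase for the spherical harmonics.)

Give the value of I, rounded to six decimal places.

m-sum 0 ✓  L=10 even ✓  0≤4≤6 ✓
Π(2lᵢ+1) = 7×7×9 = 441
triangle coeff Δ(3,3,4) = 1/34650
Σ_t [0,2]: t=0:+1/72 t=1:−1/16 t=2:+1/72 = -5/144
(3j)²=2/77 [(3 3 4; 0 0 0)], sign=-1
Σ_t [1,2]: t=1:−1/144 t=2:+1/48 = 1/72
(3j)²=16/693 [(3 3 4; -1 2 -1)], sign=-1
⇒ 4πI² = 32/121
I = (+1)√(32/121/(4π)) = 0.14506992

0.145070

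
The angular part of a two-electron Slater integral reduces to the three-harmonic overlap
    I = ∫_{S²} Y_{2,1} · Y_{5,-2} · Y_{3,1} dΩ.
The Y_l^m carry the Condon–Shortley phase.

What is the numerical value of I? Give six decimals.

0.245532

Rules hold: Σm=0, L=10 even, 3≤3≤7.
N = 5·11·7 = 385
Δ = 4!·0!·6!/11! = 1/2310
Racah Σ t=2..2: t=2:+1/144 = 1/144
⇒ 3j(2 5 3; 0 0 0)² = 10/231, sgn -1
Racah Σ t=1..1: t=1:−1/288 = -1/288
⇒ 3j(2 5 3; 1 -2 1)² = 1/22, sgn -1
4πI² = N·(3j₀)²·(3jₘ)² = 25/33
I = +1·√(0.757576/4π) = 0.24553200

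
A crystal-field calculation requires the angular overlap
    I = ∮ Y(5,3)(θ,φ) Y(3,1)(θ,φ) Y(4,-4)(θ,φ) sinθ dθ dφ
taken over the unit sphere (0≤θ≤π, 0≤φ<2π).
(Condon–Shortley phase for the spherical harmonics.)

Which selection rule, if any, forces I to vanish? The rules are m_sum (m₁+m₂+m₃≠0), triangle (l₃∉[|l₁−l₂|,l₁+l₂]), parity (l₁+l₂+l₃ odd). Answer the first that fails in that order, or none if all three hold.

none

m₁+m₂+m₃ = 3 + 1 − 4 = 0  ✓
triangle: |5−3|=2 ≤ l₃=4 ≤ 5+3=8  ✓
parity: l₁+l₂+l₃ = 12 is even  ✓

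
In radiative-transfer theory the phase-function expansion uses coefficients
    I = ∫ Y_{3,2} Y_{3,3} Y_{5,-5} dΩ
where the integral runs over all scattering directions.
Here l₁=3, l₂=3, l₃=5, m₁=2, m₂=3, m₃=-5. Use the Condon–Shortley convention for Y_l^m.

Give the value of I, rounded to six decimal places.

Σlᵢ=11 odd — θ-integrand is odd under cosθ→−cosθ; I=0

0.000000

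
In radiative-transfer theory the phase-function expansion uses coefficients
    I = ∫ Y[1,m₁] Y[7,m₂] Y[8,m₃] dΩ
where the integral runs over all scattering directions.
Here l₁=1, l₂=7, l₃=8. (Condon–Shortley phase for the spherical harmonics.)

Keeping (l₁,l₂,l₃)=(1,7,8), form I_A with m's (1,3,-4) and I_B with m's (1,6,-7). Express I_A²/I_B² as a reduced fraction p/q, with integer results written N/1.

l's match ⇒ only the (l;m) 3-j factors differ between A and B.
A: triangle coeff Δ(1,7,8) = 1/2040; Σ_t [0,0]: t=0:+1/174182400 = 1/174182400; (3j)²=11/340 [(1 7 8; 1 3 -4)], sign=+1
B: triangle coeff Δ(1,7,8) = 1/2040; Σ_t [0,0]: t=0:+1/12454041600 = 1/12454041600; (3j)²=7/136 [(1 7 8; 1 6 -7)], sign=-1
I_A²/I_B² = (11/340)/(7/136) = 22/35

22/35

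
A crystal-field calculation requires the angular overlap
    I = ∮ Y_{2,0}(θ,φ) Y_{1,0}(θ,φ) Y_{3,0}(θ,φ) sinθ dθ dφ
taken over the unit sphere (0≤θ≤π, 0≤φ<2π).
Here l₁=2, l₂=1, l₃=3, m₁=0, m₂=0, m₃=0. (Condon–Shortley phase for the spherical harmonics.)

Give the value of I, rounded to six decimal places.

Rules hold: Σm=0, L=6 even, 1≤3≤3.
N = 5·3·7 = 105
Δ = 0!·4!·2!/7! = 1/105
Racah Σ t=0..0: t=0:+1/4 = 1/4
⇒ 3j(2 1 3; 0 0 0)² = 3/35, sgn -1
(m-triple is (0,0,0) — same symbol as above.)
4πI² = N·(3j₀)²·(3jₘ)² = 27/35
I = +1·√(0.771429/4π) = 0.24776670

0.247767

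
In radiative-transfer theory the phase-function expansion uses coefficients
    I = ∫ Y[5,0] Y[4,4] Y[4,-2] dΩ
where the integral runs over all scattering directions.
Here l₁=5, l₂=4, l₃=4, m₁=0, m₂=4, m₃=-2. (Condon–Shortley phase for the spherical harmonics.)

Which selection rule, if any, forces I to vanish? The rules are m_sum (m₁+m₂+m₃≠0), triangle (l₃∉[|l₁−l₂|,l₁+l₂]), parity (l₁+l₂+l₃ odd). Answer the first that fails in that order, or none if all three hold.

m_sum

m₁+m₂+m₃ = 0 + 4 − 2 = 2  ✗
triangle: |5−4|=1 ≤ l₃=4 ≤ 5+4=9
parity: l₁+l₂+l₃ = 13 is odd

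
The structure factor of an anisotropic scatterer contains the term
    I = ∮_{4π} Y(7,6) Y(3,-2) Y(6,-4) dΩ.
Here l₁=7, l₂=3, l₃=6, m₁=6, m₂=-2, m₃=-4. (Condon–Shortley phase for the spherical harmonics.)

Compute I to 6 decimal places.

0.183421

Rules hold: Σm=0, L=16 even, 4≤6≤10.
N = 15·7·13 = 1365
Δ = 4!·10!·2!/17! = 1/2042040
Racah Σ t=1..3: t=1:−1/207360 t=2:+1/57600 t=3:−1/207360 = 1/129600
⇒ 3j(7 3 6; 0 0 0)² = 168/12155, sgn +1
Racah Σ t=0..1: t=0:+1/8709120 t=1:−1/43545600 = 1/10886400
⇒ 3j(7 3 6; 6 -2 -4)² = 8/357, sgn +1
4πI² = N·(3j₀)²·(3jₘ)² = 1344/3179
I = +1·√(0.422774/4π) = 0.18342116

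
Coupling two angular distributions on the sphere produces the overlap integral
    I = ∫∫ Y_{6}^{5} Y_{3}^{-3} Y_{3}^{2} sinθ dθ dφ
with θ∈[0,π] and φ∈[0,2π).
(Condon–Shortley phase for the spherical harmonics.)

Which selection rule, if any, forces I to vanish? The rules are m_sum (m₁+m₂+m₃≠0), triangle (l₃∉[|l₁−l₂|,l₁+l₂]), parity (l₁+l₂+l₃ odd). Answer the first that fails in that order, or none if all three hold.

m_sum

Σmᵢ = 4  ✗
l₃∈[|l₁−l₂|,l₁+l₂]=[3,9], have l₃=3
Σlᵢ = 12 ⇒ even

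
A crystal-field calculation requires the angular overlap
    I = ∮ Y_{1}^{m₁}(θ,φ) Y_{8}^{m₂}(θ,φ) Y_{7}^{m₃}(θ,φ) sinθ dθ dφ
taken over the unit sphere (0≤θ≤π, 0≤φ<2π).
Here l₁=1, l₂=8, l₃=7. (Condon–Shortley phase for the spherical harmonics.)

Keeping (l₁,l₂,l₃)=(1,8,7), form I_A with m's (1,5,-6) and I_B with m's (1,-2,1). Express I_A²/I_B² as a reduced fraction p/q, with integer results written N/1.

Shared (l₁,l₂,l₃)=(1,8,7): N and (l;000)² cancel in I_A²/I_B².
A: Δ = 2!·0!·14!/17! = 1/2040; Racah Σ t=0..0: t=0:+1/12454041600 = 1/12454041600; ⇒ 3j(1 8 7; 1 5 -6)² = 1/680, sgn -1
B: Δ = 2!·0!·14!/17! = 1/2040; Racah Σ t=0..0: t=0:+1/58060800 = 1/58060800; ⇒ 3j(1 8 7; 1 -2 1)² = 3/136, sgn +1
I_A²/I_B² = (1/680)/(3/136) = 1/15

1/15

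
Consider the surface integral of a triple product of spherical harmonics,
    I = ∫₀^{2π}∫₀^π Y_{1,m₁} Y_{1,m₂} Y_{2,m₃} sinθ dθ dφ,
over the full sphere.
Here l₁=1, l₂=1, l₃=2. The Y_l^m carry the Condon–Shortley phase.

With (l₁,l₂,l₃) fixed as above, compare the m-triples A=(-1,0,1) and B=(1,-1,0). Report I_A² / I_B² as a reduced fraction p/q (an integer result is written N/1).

3/1

Same 1,1,2: normalisation and zero-m 3j drop out of the ratio.
A: Δ: 0! 2! 2! / 5! → 1/30; sum: t=0:+1/2 = 1/2; 3j²(1 1 2; -1 0 1) = Δ·Π!·Σ² = 1/10  (sign -1)
B: Δ: 0! 2! 2! / 5! → 1/30; sum: t=0:+1/4 = 1/4; 3j²(1 1 2; 1 -1 0) = Δ·Π!·Σ² = 1/30  (sign +1)
I_A²/I_B² = (1/10)/(1/30) = 3/1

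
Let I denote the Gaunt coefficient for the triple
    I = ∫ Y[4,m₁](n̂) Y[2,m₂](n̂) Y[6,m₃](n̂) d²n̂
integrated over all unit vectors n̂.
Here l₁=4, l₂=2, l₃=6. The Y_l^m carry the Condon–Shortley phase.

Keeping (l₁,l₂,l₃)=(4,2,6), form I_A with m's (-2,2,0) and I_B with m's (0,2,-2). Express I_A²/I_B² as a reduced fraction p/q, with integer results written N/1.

3/14

l's match ⇒ only the (l;m) 3-j factors differ between A and B.
A: triangle coeff Δ(4,2,6) = 1/6435; Σ_t [0,0]: t=0:+1/34560 = 1/34560; (3j)²=1/429 [(4 2 6; -2 2 0)], sign=+1
B: triangle coeff Δ(4,2,6) = 1/6435; Σ_t [0,0]: t=0:+1/13824 = 1/13824; (3j)²=14/1287 [(4 2 6; 0 2 -2)], sign=+1
I_A²/I_B² = (1/429)/(14/1287) = 3/14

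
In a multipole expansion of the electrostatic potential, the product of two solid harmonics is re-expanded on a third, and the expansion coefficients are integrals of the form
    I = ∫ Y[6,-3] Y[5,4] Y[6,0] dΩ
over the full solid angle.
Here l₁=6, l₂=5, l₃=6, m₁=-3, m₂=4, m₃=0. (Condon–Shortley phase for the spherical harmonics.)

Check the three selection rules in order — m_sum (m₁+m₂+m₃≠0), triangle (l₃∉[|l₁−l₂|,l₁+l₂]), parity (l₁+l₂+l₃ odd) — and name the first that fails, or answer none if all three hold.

m_sum

m₁+m₂+m₃ = -3 + 4 + 0 = 1  ✗
triangle: |6−5|=1 ≤ l₃=6 ≤ 6+5=11
parity: l₁+l₂+l₃ = 17 is odd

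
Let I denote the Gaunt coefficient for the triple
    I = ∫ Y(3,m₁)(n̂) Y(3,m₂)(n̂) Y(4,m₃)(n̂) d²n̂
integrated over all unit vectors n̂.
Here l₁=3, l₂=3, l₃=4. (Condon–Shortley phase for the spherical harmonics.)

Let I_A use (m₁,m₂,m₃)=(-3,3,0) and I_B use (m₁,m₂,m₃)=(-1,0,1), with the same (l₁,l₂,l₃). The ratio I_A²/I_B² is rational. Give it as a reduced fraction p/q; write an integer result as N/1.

Same 3,3,4: normalisation and zero-m 3j drop out of the ratio.
A: Δ: 2! 4! 4! / 11! → 1/34650; sum: t=2:+1/1152 = 1/1152; 3j²(3 3 4; -3 3 0) = Δ·Π!·Σ² = 1/154  (sign +1)
B: Δ: 2! 4! 4! / 11! → 1/34650; sum: t=0:+1/288 t=1:−1/24 t=2:+1/48 = -5/288; 3j²(3 3 4; -1 0 1) = Δ·Π!·Σ² = 5/462  (sign +1)
I_A²/I_B² = (1/154)/(5/462) = 3/5

3/5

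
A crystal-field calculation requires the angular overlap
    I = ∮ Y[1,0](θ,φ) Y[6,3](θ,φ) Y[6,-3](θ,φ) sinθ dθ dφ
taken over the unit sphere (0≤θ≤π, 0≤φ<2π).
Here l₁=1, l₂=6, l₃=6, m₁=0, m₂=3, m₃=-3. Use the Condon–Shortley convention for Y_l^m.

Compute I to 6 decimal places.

Σlᵢ=13 odd — θ-integrand is odd under cosθ→−cosθ; I=0

0.000000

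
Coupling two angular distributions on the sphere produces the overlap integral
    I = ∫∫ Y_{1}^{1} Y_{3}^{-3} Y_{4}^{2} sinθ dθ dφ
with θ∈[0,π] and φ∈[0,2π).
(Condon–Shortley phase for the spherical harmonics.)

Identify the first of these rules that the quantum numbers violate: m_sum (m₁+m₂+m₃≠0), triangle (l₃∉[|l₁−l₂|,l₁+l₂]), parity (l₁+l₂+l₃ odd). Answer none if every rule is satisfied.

none

azimuthal sum: 1 − 3 + 2 = 0  ✓
2 ≤ 4 ≤ 4 (triangle on l)  ✓
L = 1 + 3 + 4 = 8 (even)  ✓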